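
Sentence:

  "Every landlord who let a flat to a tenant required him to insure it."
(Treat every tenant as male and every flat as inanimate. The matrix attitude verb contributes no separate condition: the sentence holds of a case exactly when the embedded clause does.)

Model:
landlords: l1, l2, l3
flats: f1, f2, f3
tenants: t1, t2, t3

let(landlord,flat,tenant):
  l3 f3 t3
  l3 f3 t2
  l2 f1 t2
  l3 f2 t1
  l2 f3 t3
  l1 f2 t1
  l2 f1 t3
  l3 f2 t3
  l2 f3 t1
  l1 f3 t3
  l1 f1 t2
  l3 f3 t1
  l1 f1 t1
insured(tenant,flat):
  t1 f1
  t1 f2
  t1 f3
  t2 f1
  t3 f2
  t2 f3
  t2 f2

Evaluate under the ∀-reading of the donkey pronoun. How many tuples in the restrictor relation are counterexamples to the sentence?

4

"him" takes "a tenant" as antecedent and "it" takes "a flat"; both are donkey pronouns co-varying with the restrictor.
Strong reading: for every (l,f,t) with let(l,f,t), insured(t,f).
Restrictor triples: (l1,f1,t1)→insured(t1,f1) ✓  (l1,f1,t2)→insured(t2,f1) ✓  (l1,f2,t1)→insured(t1,f2) ✓  (l1,f3,t3)→insured(t3,f3) ✗  (l2,f1,t2)→insured(t2,f1) ✓  (l2,f1,t3)→insured(t3,f1) ✗  (l2,f3,t1)→insured(t1,f3) ✓  (l2,f3,t3)→insured(t3,f3) ✗  (l3,f2,t1)→insured(t1,f2) ✓  (l3,f2,t3)→insured(t3,f2) ✓  (l3,f3,t1)→insured(t1,f3) ✓  (l3,f3,t2)→insured(t2,f3) ✓  (l3,f3,t3)→insured(t3,f3) ✗
Counterexamples (restrictor triples failing the scope): 4.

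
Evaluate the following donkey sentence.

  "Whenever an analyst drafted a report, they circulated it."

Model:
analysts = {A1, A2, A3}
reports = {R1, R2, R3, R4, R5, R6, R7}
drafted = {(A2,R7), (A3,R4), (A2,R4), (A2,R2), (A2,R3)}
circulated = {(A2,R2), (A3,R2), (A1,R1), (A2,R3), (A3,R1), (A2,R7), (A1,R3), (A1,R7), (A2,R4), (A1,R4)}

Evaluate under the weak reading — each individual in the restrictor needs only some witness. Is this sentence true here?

"it" takes "a report" as antecedent — a donkey pronoun bound across the clause boundary.
Weak reading: every analyst a with some drafted-report has at least one drafted-report r such that circulated(a,r).
Per analyst: A2:✓  A3:✗
A3 has no witness among its drafted-reports.

False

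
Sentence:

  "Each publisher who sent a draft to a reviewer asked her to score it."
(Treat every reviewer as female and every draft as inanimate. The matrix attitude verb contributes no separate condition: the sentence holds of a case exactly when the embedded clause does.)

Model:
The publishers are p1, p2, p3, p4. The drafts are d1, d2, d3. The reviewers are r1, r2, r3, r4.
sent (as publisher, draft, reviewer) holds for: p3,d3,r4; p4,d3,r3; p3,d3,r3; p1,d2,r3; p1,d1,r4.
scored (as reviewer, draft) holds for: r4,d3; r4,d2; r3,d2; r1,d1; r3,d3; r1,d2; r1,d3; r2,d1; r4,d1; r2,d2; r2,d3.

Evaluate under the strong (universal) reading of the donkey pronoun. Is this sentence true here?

"her" takes "a reviewer" as antecedent and "it" takes "a draft"; both are donkey pronouns co-varying with the restrictor.
Strong reading: for every (p,d,r) with sent(p,d,r), scored(r,d).
Restrictor triples: (p1,d1,r4)→scored(r4,d1) ✓  (p1,d2,r3)→scored(r3,d2) ✓  (p3,d3,r3)→scored(r3,d3) ✓  (p3,d3,r4)→scored(r4,d3) ✓  (p4,d3,r3)→scored(r3,d3) ✓
Every restrictor triple satisfies the scope.

True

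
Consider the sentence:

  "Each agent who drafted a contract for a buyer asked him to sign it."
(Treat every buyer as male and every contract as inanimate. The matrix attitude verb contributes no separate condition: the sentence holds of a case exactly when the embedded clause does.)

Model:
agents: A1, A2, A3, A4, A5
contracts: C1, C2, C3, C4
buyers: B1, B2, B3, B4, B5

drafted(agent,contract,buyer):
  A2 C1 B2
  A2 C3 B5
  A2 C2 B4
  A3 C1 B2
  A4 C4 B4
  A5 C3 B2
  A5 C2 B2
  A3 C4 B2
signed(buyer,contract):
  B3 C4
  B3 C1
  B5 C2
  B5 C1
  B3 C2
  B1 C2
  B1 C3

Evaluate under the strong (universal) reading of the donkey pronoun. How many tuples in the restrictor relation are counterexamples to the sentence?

"him" takes "a buyer" as antecedent and "it" takes "a contract"; both are donkey pronouns co-varying with the restrictor.
Strong reading: for every (a,c,b) with drafted(a,c,b), signed(b,c).
Restrictor triples: (A2,C1,B2)→signed(B2,C1) ✗  (A2,C2,B4)→signed(B4,C2) ✗  (A2,C3,B5)→signed(B5,C3) ✗  (A3,C1,B2)→signed(B2,C1) ✗  (A3,C4,B2)→signed(B2,C4) ✗  (A4,C4,B4)→signed(B4,C4) ✗  (A5,C2,B2)→signed(B2,C2) ✗  (A5,C3,B2)→signed(B2,C3) ✗
Counterexamples (restrictor triples failing the scope): 8.

8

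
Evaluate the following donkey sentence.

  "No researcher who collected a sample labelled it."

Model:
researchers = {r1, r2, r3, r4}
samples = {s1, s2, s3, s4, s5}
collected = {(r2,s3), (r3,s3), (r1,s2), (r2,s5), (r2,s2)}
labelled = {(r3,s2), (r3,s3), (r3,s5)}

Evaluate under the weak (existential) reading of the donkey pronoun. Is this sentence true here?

False

"it" takes "a sample" as antecedent — a donkey pronoun bound across the clause boundary.
Truth condition: for no (r,s) with collected(r,s) does labelled(r,s) hold.
Restrictor pairs — does the scope hold? (r1,s2):fails  (r2,s2):fails  (r2,s3):fails  (r2,s5):fails  (r3,s3):holds
Scope holds for 1 pair(s), so the sentence is false.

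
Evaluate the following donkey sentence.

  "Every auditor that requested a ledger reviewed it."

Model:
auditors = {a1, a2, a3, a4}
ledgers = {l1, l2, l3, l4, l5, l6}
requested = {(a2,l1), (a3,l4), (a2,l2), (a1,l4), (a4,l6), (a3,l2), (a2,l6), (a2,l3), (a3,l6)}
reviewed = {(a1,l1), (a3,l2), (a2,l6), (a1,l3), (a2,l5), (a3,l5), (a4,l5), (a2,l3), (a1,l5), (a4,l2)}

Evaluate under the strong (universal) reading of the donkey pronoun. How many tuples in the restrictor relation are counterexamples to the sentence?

6

"it" takes "a ledger" as antecedent — a donkey pronoun bound across the clause boundary.
Strong reading: for every (a,l) with requested(a,l), reviewed(a,l).
Restrictor pairs: (a1,l4) ✗  (a2,l1) ✗  (a2,l2) ✗  (a2,l3) ✓  (a2,l6) ✓  (a3,l2) ✓  (a3,l4) ✗  (a3,l6) ✗  (a4,l6) ✗
Counterexamples (restrictor pairs failing the scope): 6.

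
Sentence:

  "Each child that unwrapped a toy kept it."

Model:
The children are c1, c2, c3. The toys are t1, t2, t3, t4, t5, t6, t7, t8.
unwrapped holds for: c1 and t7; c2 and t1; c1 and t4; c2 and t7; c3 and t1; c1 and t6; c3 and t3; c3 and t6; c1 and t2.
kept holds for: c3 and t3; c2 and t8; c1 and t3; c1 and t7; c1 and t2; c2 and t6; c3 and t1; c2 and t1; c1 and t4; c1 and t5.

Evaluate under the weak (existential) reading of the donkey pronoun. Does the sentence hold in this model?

"it" takes "a toy" as antecedent — a donkey pronoun bound across the clause boundary.
Weak reading: every child c with some unwrapped-toy has at least one unwrapped-toy t such that kept(c,t).
Per child: c1:✓  c2:✓  c3:✓
Every child in the restrictor has a witness.

True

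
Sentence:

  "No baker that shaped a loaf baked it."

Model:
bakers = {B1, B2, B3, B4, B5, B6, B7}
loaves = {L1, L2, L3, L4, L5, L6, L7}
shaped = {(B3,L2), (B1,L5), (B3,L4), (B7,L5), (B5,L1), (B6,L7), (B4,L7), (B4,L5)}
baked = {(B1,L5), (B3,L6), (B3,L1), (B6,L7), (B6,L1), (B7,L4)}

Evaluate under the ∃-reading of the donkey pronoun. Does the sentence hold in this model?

"it" takes "a loaf" as antecedent — a donkey pronoun bound across the clause boundary.
Truth condition: for no (b,l) with shaped(b,l) does baked(b,l) hold.
Restrictor pairs — does the scope hold? (B1,L5):holds  (B3,L2):fails  (B3,L4):fails  (B4,L5):fails  (B4,L7):fails  (B5,L1):fails  (B6,L7):holds  (B7,L5):fails
Scope holds for 2 pair(s), so the sentence is false.

False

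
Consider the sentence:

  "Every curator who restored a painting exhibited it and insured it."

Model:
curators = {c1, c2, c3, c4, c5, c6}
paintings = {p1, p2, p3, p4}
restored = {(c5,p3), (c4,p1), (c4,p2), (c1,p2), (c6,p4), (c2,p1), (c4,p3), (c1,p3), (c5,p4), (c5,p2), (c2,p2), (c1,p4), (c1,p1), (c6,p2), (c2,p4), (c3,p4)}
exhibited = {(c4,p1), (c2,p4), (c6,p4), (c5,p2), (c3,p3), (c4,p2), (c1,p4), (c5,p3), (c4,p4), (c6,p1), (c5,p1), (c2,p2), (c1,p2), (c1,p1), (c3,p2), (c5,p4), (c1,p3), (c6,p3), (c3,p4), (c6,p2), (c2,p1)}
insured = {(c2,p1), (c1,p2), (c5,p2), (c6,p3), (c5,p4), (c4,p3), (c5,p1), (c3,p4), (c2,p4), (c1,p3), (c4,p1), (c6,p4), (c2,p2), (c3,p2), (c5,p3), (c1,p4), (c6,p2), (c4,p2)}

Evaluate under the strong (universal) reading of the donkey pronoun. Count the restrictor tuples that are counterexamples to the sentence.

2

"it" takes "a painting" as antecedent — a donkey pronoun bound across the clause boundary.
Strong reading: for every (c,p) with restored(c,p), exhibited(c,p) ∧ insured(c,p).
Restrictor pairs: (c1,p1) ✗  (c1,p2) ✓  (c1,p3) ✓  (c1,p4) ✓  (c2,p1) ✓  (c2,p2) ✓  (c2,p4) ✓  (c3,p4) ✓  (c4,p1) ✓  (c4,p2) ✓  (c4,p3) ✗  (c5,p2) ✓  (c5,p3) ✓  (c5,p4) ✓  (c6,p2) ✓  (c6,p4) ✓
Counterexamples (restrictor pairs failing the scope): 2.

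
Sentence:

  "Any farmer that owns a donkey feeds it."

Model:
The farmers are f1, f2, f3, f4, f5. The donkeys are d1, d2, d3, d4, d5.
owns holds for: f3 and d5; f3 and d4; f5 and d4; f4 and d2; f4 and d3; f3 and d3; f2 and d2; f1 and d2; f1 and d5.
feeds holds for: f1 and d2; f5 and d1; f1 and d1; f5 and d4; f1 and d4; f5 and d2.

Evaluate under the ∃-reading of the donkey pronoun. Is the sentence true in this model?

"it" takes "a donkey" as antecedent — a donkey pronoun bound across the clause boundary.
Weak reading: every farmer f with some owns-donkey has at least one owns-donkey d such that feeds(f,d).
Per farmer: f1:✓  f2:✗  f3:✗  f4:✗  f5:✓
f2 has no witness among its owns-donkeys.

False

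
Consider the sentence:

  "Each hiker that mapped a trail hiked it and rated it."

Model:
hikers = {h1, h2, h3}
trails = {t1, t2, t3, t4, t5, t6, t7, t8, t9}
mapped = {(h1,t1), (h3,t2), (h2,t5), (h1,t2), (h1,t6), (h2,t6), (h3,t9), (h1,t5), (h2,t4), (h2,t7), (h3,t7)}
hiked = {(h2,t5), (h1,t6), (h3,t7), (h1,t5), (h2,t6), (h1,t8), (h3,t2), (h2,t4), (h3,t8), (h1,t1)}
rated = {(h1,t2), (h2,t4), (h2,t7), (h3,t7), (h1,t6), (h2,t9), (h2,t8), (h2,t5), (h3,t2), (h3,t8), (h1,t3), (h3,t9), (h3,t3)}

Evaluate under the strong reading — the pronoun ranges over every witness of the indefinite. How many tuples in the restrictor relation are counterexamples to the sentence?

6

"it" takes "a trail" as antecedent — a donkey pronoun bound across the clause boundary.
Strong reading: for every (h,t) with mapped(h,t), hiked(h,t) ∧ rated(h,t).
Restrictor pairs: (h1,t1) ✗  (h1,t2) ✗  (h1,t5) ✗  (h1,t6) ✓  (h2,t4) ✓  (h2,t5) ✓  (h2,t6) ✗  (h2,t7) ✗  (h3,t2) ✓  (h3,t7) ✓  (h3,t9) ✗
Counterexamples (restrictor pairs failing the scope): 6.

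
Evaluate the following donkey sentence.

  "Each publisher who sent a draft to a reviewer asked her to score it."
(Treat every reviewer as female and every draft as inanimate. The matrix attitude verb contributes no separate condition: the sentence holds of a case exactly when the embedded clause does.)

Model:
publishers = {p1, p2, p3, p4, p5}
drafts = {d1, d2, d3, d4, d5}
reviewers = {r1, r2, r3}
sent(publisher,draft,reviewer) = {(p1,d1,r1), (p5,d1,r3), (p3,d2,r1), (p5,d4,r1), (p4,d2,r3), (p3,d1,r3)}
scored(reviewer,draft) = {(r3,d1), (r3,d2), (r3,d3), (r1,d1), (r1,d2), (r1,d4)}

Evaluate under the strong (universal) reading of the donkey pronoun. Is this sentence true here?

True

"her" takes "a reviewer" as antecedent and "it" takes "a draft"; both are donkey pronouns co-varying with the restrictor.
Strong reading: for every (p,d,r) with sent(p,d,r), scored(r,d).
Restrictor triples: (p1,d1,r1)→scored(r1,d1) ✓  (p3,d1,r3)→scored(r3,d1) ✓  (p3,d2,r1)→scored(r1,d2) ✓  (p4,d2,r3)→scored(r3,d2) ✓  (p5,d1,r3)→scored(r3,d1) ✓  (p5,d4,r1)→scored(r1,d4) ✓
Every restrictor triple satisfies the scope.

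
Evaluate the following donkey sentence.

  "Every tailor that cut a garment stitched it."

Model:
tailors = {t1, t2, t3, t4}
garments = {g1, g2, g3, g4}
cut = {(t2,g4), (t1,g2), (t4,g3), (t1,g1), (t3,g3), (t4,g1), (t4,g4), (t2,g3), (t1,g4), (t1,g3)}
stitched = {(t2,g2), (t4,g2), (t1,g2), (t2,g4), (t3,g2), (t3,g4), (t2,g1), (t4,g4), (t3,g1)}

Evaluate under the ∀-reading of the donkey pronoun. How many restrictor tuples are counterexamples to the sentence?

7

"it" takes "a garment" as antecedent — a donkey pronoun bound across the clause boundary.
Strong reading: for every (t,g) with cut(t,g), stitched(t,g).
Restrictor pairs: (t1,g1) ✗  (t1,g2) ✓  (t1,g3) ✗  (t1,g4) ✗  (t2,g3) ✗  (t2,g4) ✓  (t3,g3) ✗  (t4,g1) ✗  (t4,g3) ✗  (t4,g4) ✓
Counterexamples (restrictor pairs failing the scope): 7.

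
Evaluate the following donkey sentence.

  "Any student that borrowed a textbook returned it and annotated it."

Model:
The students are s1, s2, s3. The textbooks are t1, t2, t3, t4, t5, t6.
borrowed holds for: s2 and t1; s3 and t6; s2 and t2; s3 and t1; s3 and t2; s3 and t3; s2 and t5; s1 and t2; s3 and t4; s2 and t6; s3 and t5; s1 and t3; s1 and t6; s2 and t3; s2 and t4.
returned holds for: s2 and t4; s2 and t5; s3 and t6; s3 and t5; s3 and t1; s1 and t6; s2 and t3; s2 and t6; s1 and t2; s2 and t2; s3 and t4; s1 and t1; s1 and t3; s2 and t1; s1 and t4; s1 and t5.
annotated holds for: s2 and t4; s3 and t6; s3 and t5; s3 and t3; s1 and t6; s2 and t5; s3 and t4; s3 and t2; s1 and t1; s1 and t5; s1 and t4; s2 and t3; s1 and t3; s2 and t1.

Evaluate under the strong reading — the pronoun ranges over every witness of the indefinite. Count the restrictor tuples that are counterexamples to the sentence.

6

"it" takes "a textbook" as antecedent — a donkey pronoun bound across the clause boundary.
Strong reading: for every (s,t) with borrowed(s,t), returned(s,t) ∧ annotated(s,t).
Restrictor pairs: (s1,t2) ✗  (s1,t3) ✓  (s1,t6) ✓  (s2,t1) ✓  (s2,t2) ✗  (s2,t3) ✓  (s2,t4) ✓  (s2,t5) ✓  (s2,t6) ✗  (s3,t1) ✗  (s3,t2) ✗  (s3,t3) ✗  (s3,t4) ✓  (s3,t5) ✓  (s3,t6) ✓
Counterexamples (restrictor pairs failing the scope): 6.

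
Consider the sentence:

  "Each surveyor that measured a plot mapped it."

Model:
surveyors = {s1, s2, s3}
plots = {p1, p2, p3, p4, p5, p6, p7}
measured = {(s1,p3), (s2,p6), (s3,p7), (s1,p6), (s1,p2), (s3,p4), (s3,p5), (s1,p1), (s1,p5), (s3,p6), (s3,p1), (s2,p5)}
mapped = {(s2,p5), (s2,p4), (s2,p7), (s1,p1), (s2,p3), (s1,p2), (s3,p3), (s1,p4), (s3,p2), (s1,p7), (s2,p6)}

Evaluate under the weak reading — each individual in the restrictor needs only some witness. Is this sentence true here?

False

"it" takes "a plot" as antecedent — a donkey pronoun bound across the clause boundary.
Weak reading: every surveyor s with some measured-plot has at least one measured-plot p such that mapped(s,p).
Per surveyor: s1:✓  s2:✓  s3:✗
s3 has no witness among its measured-plots.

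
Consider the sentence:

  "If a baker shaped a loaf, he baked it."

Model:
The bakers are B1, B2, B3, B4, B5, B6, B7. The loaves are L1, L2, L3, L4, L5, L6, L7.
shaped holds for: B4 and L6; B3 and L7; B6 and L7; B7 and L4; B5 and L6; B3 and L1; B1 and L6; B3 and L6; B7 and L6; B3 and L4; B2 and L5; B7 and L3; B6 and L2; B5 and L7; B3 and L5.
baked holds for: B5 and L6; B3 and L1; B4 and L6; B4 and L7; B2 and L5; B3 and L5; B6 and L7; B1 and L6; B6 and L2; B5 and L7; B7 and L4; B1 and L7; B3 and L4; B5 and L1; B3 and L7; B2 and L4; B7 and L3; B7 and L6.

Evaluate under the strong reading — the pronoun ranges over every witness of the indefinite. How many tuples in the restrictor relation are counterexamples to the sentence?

"it" takes "a loaf" as antecedent — a donkey pronoun bound across the clause boundary.
Strong reading: for every (b,l) with shaped(b,l), baked(b,l).
Restrictor pairs: (B1,L6) ✓  (B2,L5) ✓  (B3,L1) ✓  (B3,L4) ✓  (B3,L5) ✓  (B3,L6) ✗  (B3,L7) ✓  (B4,L6) ✓  (B5,L6) ✓  (B5,L7) ✓  (B6,L2) ✓  (B6,L7) ✓  (B7,L3) ✓  (B7,L4) ✓  (B7,L6) ✓
Counterexamples (restrictor pairs failing the scope): 1.

1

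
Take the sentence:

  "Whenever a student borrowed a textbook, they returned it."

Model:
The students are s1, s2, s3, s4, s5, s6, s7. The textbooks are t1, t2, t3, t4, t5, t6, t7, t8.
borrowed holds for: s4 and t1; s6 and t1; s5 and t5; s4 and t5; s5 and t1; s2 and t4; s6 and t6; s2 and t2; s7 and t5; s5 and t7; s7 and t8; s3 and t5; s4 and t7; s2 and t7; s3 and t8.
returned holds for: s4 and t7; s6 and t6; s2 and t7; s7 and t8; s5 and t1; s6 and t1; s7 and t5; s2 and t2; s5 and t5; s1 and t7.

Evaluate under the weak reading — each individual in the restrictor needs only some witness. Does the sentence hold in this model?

False

"it" takes "a textbook" as antecedent — a donkey pronoun bound across the clause boundary.
Weak reading: every student s with some borrowed-textbook has at least one borrowed-textbook t such that returned(s,t).
Per student: s2:✓  s3:✗  s4:✓  s5:✓  s6:✓  s7:✓
s3 has no witness among its borrowed-textbooks.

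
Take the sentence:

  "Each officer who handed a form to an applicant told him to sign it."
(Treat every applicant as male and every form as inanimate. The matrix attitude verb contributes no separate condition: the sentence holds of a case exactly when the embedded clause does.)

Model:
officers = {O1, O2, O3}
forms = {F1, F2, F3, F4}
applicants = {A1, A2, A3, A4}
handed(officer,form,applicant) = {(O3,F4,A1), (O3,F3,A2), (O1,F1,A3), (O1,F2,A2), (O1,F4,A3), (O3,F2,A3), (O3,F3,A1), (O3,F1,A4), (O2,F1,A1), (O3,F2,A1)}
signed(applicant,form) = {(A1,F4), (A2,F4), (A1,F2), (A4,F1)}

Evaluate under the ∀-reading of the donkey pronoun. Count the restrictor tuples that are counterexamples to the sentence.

"him" takes "an applicant" as antecedent and "it" takes "a form"; both are donkey pronouns co-varying with the restrictor.
Strong reading: for every (o,f,a) with handed(o,f,a), signed(a,f).
Restrictor triples: (O1,F1,A3)→signed(A3,F1) ✗  (O1,F2,A2)→signed(A2,F2) ✗  (O1,F4,A3)→signed(A3,F4) ✗  (O2,F1,A1)→signed(A1,F1) ✗  (O3,F1,A4)→signed(A4,F1) ✓  (O3,F2,A1)→signed(A1,F2) ✓  (O3,F2,A3)→signed(A3,F2) ✗  (O3,F3,A1)→signed(A1,F3) ✗  (O3,F3,A2)→signed(A2,F3) ✗  (O3,F4,A1)→signed(A1,F4) ✓
Counterexamples (restrictor triples failing the scope): 7.

7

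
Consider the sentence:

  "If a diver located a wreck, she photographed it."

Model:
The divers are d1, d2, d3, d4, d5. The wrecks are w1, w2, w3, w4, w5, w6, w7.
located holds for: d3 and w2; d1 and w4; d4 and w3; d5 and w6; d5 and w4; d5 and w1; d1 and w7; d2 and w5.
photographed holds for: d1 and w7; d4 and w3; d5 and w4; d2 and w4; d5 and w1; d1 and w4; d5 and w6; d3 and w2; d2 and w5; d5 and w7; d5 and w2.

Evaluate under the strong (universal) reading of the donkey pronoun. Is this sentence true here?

True

"it" takes "a wreck" as antecedent — a donkey pronoun bound across the clause boundary.
Strong reading: for every (d,w) with located(d,w), photographed(d,w).
Restrictor pairs: (d1,w4) ✓  (d1,w7) ✓  (d2,w5) ✓  (d3,w2) ✓  (d4,w3) ✓  (d5,w1) ✓  (d5,w4) ✓  (d5,w6) ✓
Every restrictor pair satisfies the scope.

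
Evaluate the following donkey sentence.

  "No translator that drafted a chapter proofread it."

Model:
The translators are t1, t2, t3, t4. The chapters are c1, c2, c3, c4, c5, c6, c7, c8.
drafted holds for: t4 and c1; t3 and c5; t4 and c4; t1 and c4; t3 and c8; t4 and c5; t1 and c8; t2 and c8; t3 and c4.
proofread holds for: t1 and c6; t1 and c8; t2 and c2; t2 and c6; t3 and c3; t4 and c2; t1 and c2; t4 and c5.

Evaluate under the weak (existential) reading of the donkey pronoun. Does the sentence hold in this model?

False

"it" takes "a chapter" as antecedent — a donkey pronoun bound across the clause boundary.
Truth condition: for no (t,c) with drafted(t,c) does proofread(t,c) hold.
Restrictor pairs — does the scope hold? (t1,c4):fails  (t1,c8):holds  (t2,c8):fails  (t3,c4):fails  (t3,c5):fails  (t3,c8):fails  (t4,c1):fails  (t4,c4):fails  (t4,c5):holds
Scope holds for 2 pair(s), so the sentence is false.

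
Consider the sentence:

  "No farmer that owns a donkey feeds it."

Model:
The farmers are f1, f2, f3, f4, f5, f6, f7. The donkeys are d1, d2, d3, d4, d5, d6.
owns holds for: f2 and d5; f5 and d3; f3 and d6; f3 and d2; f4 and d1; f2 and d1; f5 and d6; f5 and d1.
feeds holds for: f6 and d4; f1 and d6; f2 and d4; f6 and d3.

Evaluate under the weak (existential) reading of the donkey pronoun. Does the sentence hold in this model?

"it" takes "a donkey" as antecedent — a donkey pronoun bound across the clause boundary.
Truth condition: for no (f,d) with owns(f,d) does feeds(f,d) hold.
Restrictor pairs — does the scope hold? (f2,d1):fails  (f2,d5):fails  (f3,d2):fails  (f3,d6):fails  (f4,d1):fails  (f5,d1):fails  (f5,d3):fails  (f5,d6):fails
Scope holds for no restrictor pair, so the sentence is true.

True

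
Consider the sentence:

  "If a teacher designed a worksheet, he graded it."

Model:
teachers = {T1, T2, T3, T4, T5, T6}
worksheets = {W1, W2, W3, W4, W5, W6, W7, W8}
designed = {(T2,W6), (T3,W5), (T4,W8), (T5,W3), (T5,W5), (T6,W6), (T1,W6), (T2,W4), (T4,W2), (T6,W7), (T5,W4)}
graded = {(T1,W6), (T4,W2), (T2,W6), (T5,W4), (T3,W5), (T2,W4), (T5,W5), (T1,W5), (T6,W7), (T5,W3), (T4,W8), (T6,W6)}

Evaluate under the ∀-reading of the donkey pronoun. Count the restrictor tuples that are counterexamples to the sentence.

"it" takes "a worksheet" as antecedent — a donkey pronoun bound across the clause boundary.
Strong reading: for every (t,w) with designed(t,w), graded(t,w).
Restrictor pairs: (T1,W6) ✓  (T2,W4) ✓  (T2,W6) ✓  (T3,W5) ✓  (T4,W2) ✓  (T4,W8) ✓  (T5,W3) ✓  (T5,W4) ✓  (T5,W5) ✓  (T6,W6) ✓  (T6,W7) ✓
Counterexamples (restrictor pairs failing the scope): 0.

0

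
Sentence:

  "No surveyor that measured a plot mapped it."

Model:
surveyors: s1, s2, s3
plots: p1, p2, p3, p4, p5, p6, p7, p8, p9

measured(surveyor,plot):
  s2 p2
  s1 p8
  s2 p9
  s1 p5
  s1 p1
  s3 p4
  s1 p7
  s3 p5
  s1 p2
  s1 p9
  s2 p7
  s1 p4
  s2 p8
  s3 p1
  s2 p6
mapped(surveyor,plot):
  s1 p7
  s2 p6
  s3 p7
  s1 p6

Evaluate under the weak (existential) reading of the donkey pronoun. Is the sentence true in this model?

"it" takes "a plot" as antecedent — a donkey pronoun bound across the clause boundary.
Truth condition: for no (s,p) with measured(s,p) does mapped(s,p) hold.
Restrictor pairs — does the scope hold? (s1,p1):fails  (s1,p2):fails  (s1,p4):fails  (s1,p5):fails  (s1,p7):holds  (s1,p8):fails  (s1,p9):fails  (s2,p2):fails  (s2,p6):holds  (s2,p7):fails  (s2,p8):fails  (s2,p9):fails  (s3,p1):fails  (s3,p4):fails  (s3,p5):fails
Scope holds for 2 pair(s), so the sentence is false.

False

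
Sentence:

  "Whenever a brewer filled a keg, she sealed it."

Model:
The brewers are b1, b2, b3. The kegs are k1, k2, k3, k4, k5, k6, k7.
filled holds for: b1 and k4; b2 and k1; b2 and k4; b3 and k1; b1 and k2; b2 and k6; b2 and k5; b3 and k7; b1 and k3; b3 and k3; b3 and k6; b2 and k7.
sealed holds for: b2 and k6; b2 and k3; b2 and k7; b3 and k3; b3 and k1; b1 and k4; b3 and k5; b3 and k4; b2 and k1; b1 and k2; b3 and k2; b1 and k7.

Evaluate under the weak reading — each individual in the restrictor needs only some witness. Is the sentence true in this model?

"it" takes "a keg" as antecedent — a donkey pronoun bound across the clause boundary.
Weak reading: every brewer b with some filled-keg has at least one filled-keg k such that sealed(b,k).
Per brewer: b1:✓  b2:✓  b3:✓
Every brewer in the restrictor has a witness.

True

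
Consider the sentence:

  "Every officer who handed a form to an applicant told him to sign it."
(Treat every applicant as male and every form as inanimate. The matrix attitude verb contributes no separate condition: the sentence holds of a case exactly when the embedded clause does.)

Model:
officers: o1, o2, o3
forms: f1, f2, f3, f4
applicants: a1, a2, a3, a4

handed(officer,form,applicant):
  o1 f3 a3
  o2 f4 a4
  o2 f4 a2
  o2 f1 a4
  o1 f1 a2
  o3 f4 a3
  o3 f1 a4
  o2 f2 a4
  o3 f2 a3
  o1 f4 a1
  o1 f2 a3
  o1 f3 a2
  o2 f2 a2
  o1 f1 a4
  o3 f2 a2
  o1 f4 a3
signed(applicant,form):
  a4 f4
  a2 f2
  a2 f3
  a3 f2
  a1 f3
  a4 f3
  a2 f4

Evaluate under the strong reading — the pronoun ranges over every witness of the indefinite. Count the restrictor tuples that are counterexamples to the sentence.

9

"him" takes "an applicant" as antecedent and "it" takes "a form"; both are donkey pronouns co-varying with the restrictor.
Strong reading: for every (o,f,a) with handed(o,f,a), signed(a,f).
Restrictor triples: (o1,f1,a2)→signed(a2,f1) ✗  (o1,f1,a4)→signed(a4,f1) ✗  (o1,f2,a3)→signed(a3,f2) ✓  (o1,f3,a2)→signed(a2,f3) ✓  (o1,f3,a3)→signed(a3,f3) ✗  (o1,f4,a1)→signed(a1,f4) ✗  (o1,f4,a3)→signed(a3,f4) ✗  (o2,f1,a4)→signed(a4,f1) ✗  (o2,f2,a2)→signed(a2,f2) ✓  (o2,f2,a4)→signed(a4,f2) ✗  (o2,f4,a2)→signed(a2,f4) ✓  (o2,f4,a4)→signed(a4,f4) ✓  (o3,f1,a4)→signed(a4,f1) ✗  (o3,f2,a2)→signed(a2,f2) ✓  (o3,f2,a3)→signed(a3,f2) ✓  (o3,f4,a3)→signed(a3,f4) ✗
Counterexamples (restrictor triples failing the scope): 9.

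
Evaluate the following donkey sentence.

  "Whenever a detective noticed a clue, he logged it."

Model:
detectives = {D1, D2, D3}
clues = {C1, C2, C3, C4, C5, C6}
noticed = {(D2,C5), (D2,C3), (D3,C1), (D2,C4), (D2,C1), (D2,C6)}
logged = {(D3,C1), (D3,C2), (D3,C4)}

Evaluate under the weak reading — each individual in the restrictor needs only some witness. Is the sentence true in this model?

"it" takes "a clue" as antecedent — a donkey pronoun bound across the clause boundary.
Weak reading: every detective d with some noticed-clue has at least one noticed-clue c such that logged(d,c).
Per detective: D2:✗  D3:✓
D2 has no witness among its noticed-clues.

False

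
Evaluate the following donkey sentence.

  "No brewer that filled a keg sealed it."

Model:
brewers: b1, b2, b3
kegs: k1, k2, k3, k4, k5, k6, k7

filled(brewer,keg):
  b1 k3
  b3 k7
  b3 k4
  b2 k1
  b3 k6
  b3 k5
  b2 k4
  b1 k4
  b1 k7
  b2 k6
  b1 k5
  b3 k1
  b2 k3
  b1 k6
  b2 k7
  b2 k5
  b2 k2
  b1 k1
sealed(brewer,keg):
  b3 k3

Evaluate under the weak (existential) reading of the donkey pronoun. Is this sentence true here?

True

"it" takes "a keg" as antecedent — a donkey pronoun bound across the clause boundary.
Truth condition: for no (b,k) with filled(b,k) does sealed(b,k) hold.
Restrictor pairs — does the scope hold? (b1,k1):fails  (b1,k3):fails  (b1,k4):fails  (b1,k5):fails  (b1,k6):fails  (b1,k7):fails  (b2,k1):fails  (b2,k2):fails  (b2,k3):fails  (b2,k4):fails  (b2,k5):fails  (b2,k6):fails  (b2,k7):fails  (b3,k1):fails  (b3,k4):fails  (b3,k5):fails  (b3,k6):fails  (b3,k7):fails
Scope holds for no restrictor pair, so the sentence is true.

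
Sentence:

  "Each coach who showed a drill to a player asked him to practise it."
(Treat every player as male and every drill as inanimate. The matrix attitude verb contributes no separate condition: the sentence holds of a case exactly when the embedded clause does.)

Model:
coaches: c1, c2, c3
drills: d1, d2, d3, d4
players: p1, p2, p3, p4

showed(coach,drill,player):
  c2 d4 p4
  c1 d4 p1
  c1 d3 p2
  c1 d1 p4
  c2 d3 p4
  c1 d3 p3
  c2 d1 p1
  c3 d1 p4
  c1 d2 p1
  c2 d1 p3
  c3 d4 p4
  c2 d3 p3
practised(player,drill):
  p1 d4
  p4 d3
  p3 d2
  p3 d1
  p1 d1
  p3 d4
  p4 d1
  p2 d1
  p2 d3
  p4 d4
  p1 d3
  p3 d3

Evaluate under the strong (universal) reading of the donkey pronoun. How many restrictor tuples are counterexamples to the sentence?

"him" takes "a player" as antecedent and "it" takes "a drill"; both are donkey pronouns co-varying with the restrictor.
Strong reading: for every (c,d,p) with showed(c,d,p), practised(p,d).
Restrictor triples: (c1,d1,p4)→practised(p4,d1) ✓  (c1,d2,p1)→practised(p1,d2) ✗  (c1,d3,p2)→practised(p2,d3) ✓  (c1,d3,p3)→practised(p3,d3) ✓  (c1,d4,p1)→practised(p1,d4) ✓  (c2,d1,p1)→practised(p1,d1) ✓  (c2,d1,p3)→practised(p3,d1) ✓  (c2,d3,p3)→practised(p3,d3) ✓  (c2,d3,p4)→practised(p4,d3) ✓  (c2,d4,p4)→practised(p4,d4) ✓  (c3,d1,p4)→practised(p4,d1) ✓  (c3,d4,p4)→practised(p4,d4) ✓
Counterexamples (restrictor triples failing the scope): 1.

1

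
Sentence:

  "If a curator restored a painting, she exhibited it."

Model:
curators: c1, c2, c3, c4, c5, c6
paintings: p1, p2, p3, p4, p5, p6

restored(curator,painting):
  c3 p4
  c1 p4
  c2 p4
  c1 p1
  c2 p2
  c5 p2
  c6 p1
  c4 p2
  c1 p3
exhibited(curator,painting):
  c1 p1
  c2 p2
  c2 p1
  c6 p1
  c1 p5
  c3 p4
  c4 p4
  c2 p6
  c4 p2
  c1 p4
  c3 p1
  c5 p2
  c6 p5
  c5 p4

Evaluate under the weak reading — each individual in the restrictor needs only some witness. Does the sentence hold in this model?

"it" takes "a painting" as antecedent — a donkey pronoun bound across the clause boundary.
Weak reading: every curator c with some restored-painting has at least one restored-painting p such that exhibited(c,p).
Per curator: c1:✓  c2:✓  c3:✓  c4:✓  c5:✓  c6:✓
Every curator in the restrictor has a witness.

True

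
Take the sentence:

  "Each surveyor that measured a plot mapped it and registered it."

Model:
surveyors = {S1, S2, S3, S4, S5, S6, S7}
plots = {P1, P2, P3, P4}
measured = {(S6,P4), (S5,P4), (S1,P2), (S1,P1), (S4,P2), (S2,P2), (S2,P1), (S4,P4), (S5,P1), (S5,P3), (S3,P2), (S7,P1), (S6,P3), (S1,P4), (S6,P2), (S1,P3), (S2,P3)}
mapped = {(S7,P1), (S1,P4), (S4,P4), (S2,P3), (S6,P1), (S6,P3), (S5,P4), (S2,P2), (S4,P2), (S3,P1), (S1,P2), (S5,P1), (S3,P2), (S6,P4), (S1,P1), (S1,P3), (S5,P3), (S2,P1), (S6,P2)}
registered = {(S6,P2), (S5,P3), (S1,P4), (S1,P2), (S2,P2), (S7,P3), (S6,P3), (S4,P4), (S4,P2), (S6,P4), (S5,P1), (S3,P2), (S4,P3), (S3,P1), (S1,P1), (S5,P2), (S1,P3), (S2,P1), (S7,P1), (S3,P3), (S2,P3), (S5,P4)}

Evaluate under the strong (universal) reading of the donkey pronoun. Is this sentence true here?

True

"it" takes "a plot" as antecedent — a donkey pronoun bound across the clause boundary.
Strong reading: for every (s,p) with measured(s,p), mapped(s,p) ∧ registered(s,p).
Restrictor pairs: (S1,P1) ✓  (S1,P2) ✓  (S1,P3) ✓  (S1,P4) ✓  (S2,P1) ✓  (S2,P2) ✓  (S2,P3) ✓  (S3,P2) ✓  (S4,P2) ✓  (S4,P4) ✓  (S5,P1) ✓  (S5,P3) ✓  (S5,P4) ✓  (S6,P2) ✓  (S6,P3) ✓  (S6,P4) ✓  (S7,P1) ✓
Every restrictor pair satisfies the scope.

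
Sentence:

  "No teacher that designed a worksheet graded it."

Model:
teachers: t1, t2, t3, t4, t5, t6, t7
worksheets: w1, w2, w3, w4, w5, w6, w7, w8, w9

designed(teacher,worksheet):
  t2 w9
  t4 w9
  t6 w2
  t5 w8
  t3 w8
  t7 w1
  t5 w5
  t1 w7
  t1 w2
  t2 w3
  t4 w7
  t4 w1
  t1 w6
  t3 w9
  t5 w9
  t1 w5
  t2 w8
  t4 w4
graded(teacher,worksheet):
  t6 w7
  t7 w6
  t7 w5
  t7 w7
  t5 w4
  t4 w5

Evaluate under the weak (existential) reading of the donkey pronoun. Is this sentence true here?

True

"it" takes "a worksheet" as antecedent — a donkey pronoun bound across the clause boundary.
Truth condition: for no (t,w) with designed(t,w) does graded(t,w) hold.
Restrictor pairs — does the scope hold? (t1,w2):fails  (t1,w5):fails  (t1,w6):fails  (t1,w7):fails  (t2,w3):fails  (t2,w8):fails  (t2,w9):fails  (t3,w8):fails  (t3,w9):fails  (t4,w1):fails  (t4,w4):fails  (t4,w7):fails  (t4,w9):fails  (t5,w5):fails  (t5,w8):fails  (t5,w9):fails  (t6,w2):fails  (t7,w1):fails
Scope holds for no restrictor pair, so the sentence is true.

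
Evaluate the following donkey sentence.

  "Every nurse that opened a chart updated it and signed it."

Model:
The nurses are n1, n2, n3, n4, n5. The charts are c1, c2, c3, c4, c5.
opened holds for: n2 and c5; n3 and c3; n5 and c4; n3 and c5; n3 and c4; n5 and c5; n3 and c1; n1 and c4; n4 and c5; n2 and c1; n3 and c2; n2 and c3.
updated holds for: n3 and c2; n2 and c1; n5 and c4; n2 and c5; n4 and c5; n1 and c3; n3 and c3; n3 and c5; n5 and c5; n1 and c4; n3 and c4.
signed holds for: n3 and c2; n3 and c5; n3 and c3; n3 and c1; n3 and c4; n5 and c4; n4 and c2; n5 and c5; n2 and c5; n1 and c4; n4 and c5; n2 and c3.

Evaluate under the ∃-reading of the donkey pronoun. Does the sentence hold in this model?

True

"it" takes "a chart" as antecedent — a donkey pronoun bound across the clause boundary.
Weak reading: every nurse n with some opened-chart has at least one opened-chart c such that updated(n,c) ∧ signed(n,c).
Per nurse: n1:✓  n2:✓  n3:✓  n4:✓  n5:✓
Every nurse in the restrictor has a witness.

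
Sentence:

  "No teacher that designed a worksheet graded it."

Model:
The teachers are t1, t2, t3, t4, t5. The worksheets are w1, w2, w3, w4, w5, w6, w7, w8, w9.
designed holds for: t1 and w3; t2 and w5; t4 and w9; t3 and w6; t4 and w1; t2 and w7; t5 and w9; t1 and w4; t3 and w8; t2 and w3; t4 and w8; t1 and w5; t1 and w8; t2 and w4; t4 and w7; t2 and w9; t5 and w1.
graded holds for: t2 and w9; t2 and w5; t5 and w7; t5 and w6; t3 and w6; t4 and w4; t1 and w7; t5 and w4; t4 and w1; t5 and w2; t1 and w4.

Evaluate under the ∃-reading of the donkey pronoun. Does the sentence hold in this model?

"it" takes "a worksheet" as antecedent — a donkey pronoun bound across the clause boundary.
Truth condition: for no (t,w) with designed(t,w) does graded(t,w) hold.
Restrictor pairs — does the scope hold? (t1,w3):fails  (t1,w4):holds  (t1,w5):fails  (t1,w8):fails  (t2,w3):fails  (t2,w4):fails  (t2,w5):holds  (t2,w7):fails  (t2,w9):holds  (t3,w6):holds  (t3,w8):fails  (t4,w1):holds  (t4,w7):fails  (t4,w8):fails  (t4,w9):fails  (t5,w1):fails  (t5,w9):fails
Scope holds for 5 pair(s), so the sentence is false.

False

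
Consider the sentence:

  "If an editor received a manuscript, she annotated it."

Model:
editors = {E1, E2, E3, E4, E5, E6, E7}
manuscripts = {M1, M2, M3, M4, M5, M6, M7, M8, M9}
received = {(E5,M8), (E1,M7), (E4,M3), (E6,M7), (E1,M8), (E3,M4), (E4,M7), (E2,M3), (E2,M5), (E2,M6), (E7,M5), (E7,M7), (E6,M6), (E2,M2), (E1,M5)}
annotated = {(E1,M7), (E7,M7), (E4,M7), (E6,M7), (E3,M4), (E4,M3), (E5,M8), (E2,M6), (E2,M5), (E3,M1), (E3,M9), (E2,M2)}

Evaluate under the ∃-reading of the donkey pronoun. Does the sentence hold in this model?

"it" takes "a manuscript" as antecedent — a donkey pronoun bound across the clause boundary.
Weak reading: every editor e with some received-manuscript has at least one received-manuscript m such that annotated(e,m).
Per editor: E1:✓  E2:✓  E3:✓  E4:✓  E5:✓  E6:✓  E7:✓
Every editor in the restrictor has a witness.

True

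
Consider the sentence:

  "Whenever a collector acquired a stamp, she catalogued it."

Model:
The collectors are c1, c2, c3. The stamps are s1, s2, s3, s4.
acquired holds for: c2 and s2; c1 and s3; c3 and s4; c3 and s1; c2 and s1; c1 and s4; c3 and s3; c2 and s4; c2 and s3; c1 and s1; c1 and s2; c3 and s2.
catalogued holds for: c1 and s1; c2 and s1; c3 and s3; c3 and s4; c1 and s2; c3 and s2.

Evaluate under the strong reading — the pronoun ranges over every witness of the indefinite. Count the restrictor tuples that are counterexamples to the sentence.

6

"it" takes "a stamp" as antecedent — a donkey pronoun bound across the clause boundary.
Strong reading: for every (c,s) with acquired(c,s), catalogued(c,s).
Restrictor pairs: (c1,s1) ✓  (c1,s2) ✓  (c1,s3) ✗  (c1,s4) ✗  (c2,s1) ✓  (c2,s2) ✗  (c2,s3) ✗  (c2,s4) ✗  (c3,s1) ✗  (c3,s2) ✓  (c3,s3) ✓  (c3,s4) ✓
Counterexamples (restrictor pairs failing the scope): 6.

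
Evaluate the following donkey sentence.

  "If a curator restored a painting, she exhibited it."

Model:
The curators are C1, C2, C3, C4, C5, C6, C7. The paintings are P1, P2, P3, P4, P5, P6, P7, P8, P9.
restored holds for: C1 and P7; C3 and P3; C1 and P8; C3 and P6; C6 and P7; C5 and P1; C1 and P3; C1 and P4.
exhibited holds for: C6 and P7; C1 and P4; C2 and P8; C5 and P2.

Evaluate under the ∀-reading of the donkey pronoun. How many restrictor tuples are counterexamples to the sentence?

"it" takes "a painting" as antecedent — a donkey pronoun bound across the clause boundary.
Strong reading: for every (c,p) with restored(c,p), exhibited(c,p).
Restrictor pairs: (C1,P3) ✗  (C1,P4) ✓  (C1,P7) ✗  (C1,P8) ✗  (C3,P3) ✗  (C3,P6) ✗  (C5,P1) ✗  (C6,P7) ✓
Counterexamples (restrictor pairs failing the scope): 6.

6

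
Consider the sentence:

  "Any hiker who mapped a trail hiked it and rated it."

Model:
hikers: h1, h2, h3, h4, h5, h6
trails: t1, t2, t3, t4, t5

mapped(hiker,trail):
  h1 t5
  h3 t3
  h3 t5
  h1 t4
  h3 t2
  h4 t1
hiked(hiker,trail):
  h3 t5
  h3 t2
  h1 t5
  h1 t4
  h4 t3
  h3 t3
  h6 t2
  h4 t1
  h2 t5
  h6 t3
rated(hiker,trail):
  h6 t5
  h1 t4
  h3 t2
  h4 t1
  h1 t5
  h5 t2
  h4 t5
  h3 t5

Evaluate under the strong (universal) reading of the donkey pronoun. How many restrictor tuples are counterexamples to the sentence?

"it" takes "a trail" as antecedent — a donkey pronoun bound across the clause boundary.
Strong reading: for every (h,t) with mapped(h,t), hiked(h,t) ∧ rated(h,t).
Restrictor pairs: (h1,t4) ✓  (h1,t5) ✓  (h3,t2) ✓  (h3,t3) ✗  (h3,t5) ✓  (h4,t1) ✓
Counterexamples (restrictor pairs failing the scope): 1.

1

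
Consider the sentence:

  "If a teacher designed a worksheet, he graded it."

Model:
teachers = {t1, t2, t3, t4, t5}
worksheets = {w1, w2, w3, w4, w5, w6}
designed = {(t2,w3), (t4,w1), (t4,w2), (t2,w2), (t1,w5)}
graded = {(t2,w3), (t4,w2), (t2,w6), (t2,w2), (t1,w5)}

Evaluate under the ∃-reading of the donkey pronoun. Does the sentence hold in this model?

"it" takes "a worksheet" as antecedent — a donkey pronoun bound across the clause boundary.
Weak reading: every teacher t with some designed-worksheet has at least one designed-worksheet w such that graded(t,w).
Per teacher: t1:✓  t2:✓  t4:✓
Every teacher in the restrictor has a witness.

True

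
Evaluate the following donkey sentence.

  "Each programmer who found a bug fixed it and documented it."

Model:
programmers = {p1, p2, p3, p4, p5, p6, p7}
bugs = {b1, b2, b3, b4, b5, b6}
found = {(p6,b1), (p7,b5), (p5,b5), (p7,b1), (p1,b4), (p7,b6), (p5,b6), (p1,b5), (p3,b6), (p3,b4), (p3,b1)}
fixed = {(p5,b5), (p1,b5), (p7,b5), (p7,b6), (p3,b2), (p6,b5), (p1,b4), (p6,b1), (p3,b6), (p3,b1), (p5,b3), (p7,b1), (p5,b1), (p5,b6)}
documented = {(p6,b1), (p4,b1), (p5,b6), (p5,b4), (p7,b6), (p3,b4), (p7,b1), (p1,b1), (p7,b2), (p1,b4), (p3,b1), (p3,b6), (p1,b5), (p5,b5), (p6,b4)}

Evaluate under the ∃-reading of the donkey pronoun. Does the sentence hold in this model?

"it" takes "a bug" as antecedent — a donkey pronoun bound across the clause boundary.
Weak reading: every programmer p with some found-bug has at least one found-bug b such that fixed(p,b) ∧ documented(p,b).
Per programmer: p1:✓  p3:✓  p5:✓  p6:✓  p7:✓
Every programmer in the restrictor has a witness.

True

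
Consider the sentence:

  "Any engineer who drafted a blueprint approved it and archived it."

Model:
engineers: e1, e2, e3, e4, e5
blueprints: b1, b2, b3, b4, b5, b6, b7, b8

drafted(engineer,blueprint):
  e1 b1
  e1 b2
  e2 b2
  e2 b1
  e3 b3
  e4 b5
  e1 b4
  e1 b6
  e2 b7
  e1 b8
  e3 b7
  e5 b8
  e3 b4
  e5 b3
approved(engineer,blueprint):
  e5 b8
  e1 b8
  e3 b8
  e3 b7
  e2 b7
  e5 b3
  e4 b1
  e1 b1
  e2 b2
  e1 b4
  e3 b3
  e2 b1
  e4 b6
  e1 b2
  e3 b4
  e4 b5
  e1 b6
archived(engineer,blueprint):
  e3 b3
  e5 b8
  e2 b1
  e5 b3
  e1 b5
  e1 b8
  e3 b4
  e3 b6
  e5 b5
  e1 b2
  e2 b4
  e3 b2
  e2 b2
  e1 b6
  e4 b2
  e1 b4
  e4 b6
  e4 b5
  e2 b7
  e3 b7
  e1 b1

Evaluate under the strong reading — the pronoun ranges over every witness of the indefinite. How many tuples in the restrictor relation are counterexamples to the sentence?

0

"it" takes "a blueprint" as antecedent — a donkey pronoun bound across the clause boundary.
Strong reading: for every (e,b) with drafted(e,b), approved(e,b) ∧ archived(e,b).
Restrictor pairs: (e1,b1) ✓  (e1,b2) ✓  (e1,b4) ✓  (e1,b6) ✓  (e1,b8) ✓  (e2,b1) ✓  (e2,b2) ✓  (e2,b7) ✓  (e3,b3) ✓  (e3,b4) ✓  (e3,b7) ✓  (e4,b5) ✓  (e5,b3) ✓  (e5,b8) ✓
Counterexamples (restrictor pairs failing the scope): 0.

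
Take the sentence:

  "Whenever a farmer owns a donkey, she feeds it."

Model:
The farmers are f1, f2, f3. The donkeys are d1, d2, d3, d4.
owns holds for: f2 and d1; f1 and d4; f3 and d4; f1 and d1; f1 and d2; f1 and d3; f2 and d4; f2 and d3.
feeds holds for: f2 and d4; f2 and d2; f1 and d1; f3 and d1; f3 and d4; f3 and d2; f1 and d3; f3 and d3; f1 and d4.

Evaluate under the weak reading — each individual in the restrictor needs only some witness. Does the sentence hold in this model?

"it" takes "a donkey" as antecedent — a donkey pronoun bound across the clause boundary.
Weak reading: every farmer f with some owns-donkey has at least one owns-donkey d such that feeds(f,d).
Per farmer: f1:✓  f2:✓  f3:✓
Every farmer in the restrictor has a witness.

True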